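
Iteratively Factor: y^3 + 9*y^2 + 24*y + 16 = (y + 4)*(y^2 + 5*y + 4) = (y + 1)*(y + 4)*(y + 4)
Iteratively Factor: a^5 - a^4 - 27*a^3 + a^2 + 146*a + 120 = (a - 5)*(a^4 + 4*a^3 - 7*a^2 - 34*a - 24) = (a - 5)*(a + 4)*(a^3 - 7*a - 6) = (a - 5)*(a + 1)*(a + 4)*(a^2 - a - 6) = (a - 5)*(a + 1)*(a + 2)*(a + 4)*(a - 3)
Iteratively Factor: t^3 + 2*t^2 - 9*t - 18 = (t + 3)*(t^2 - t - 6) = (t - 3)*(t + 3)*(t + 2)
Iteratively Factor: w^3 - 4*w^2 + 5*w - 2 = (w - 1)*(w^2 - 3*w + 2) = (w - 1)^2*(w - 2)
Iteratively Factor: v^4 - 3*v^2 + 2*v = (v - 1)*(v^3 + v^2 - 2*v) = (v - 1)^2*(v^2 + 2*v) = (v - 1)^2*(v + 2)*(v)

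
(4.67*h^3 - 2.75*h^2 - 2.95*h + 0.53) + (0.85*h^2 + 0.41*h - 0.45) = 4.67*h^3 - 1.9*h^2 - 2.54*h + 0.08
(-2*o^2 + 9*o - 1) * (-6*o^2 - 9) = 12*o^4 - 54*o^3 + 24*o^2 - 81*o + 9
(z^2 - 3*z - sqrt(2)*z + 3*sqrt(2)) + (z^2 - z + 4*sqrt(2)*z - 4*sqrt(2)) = 2*z^2 - 4*z + 3*sqrt(2)*z - sqrt(2)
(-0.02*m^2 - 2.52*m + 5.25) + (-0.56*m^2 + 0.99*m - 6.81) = -0.58*m^2 - 1.53*m - 1.56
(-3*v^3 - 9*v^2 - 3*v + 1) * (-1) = 3*v^3 + 9*v^2 + 3*v - 1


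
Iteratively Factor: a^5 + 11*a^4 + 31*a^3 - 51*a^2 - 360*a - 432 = (a + 3)*(a^4 + 8*a^3 + 7*a^2 - 72*a - 144) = (a + 3)^2*(a^3 + 5*a^2 - 8*a - 48) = (a - 3)*(a + 3)^2*(a^2 + 8*a + 16) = (a - 3)*(a + 3)^2*(a + 4)*(a + 4)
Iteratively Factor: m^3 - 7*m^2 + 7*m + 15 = (m - 5)*(m^2 - 2*m - 3) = (m - 5)*(m - 3)*(m + 1)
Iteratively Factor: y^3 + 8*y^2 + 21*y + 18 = (y + 3)*(y^2 + 5*y + 6) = (y + 2)*(y + 3)*(y + 3)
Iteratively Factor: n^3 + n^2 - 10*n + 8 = (n - 2)*(n^2 + 3*n - 4) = (n - 2)*(n - 1)*(n + 4)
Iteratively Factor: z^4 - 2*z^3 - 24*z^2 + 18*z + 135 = (z - 5)*(z^3 + 3*z^2 - 9*z - 27) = (z - 5)*(z + 3)*(z^2 - 9) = (z - 5)*(z - 3)*(z + 3)*(z + 3)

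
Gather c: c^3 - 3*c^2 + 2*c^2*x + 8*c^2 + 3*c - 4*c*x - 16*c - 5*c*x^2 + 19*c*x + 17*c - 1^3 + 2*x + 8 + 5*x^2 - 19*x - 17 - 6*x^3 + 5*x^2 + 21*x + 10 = c^3 + c^2*(2*x + 5) + c*(-5*x^2 + 15*x + 4) - 6*x^3 + 10*x^2 + 4*x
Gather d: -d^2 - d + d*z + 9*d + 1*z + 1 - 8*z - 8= -d^2 + d*(z + 8) - 7*z - 7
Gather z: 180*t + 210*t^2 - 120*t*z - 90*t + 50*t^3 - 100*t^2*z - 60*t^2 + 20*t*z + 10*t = 50*t^3 + 150*t^2 + 100*t + z*(-100*t^2 - 100*t)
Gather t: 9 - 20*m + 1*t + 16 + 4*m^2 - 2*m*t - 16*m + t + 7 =4*m^2 - 36*m + t*(2 - 2*m) + 32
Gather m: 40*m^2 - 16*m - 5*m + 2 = 40*m^2 - 21*m + 2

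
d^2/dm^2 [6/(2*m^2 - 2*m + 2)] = 6*(-m^2 + m + (2*m - 1)^2 - 1)/(m^2 - m + 1)^3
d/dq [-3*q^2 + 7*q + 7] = 7 - 6*q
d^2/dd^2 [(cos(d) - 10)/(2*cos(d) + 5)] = 25*(-5*cos(d) + cos(2*d) - 3)/(2*cos(d) + 5)^3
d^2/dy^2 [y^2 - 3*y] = 2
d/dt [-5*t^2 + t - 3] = 1 - 10*t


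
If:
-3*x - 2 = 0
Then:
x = -2/3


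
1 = 1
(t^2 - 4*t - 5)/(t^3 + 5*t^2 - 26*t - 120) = (t + 1)/(t^2 + 10*t + 24)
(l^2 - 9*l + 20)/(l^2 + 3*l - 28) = (l - 5)/(l + 7)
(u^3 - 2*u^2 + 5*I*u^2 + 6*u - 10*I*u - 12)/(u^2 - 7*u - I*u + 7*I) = (u^2 + u*(-2 + 6*I) - 12*I)/(u - 7)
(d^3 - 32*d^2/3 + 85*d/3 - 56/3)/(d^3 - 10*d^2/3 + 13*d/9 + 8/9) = 3*(d - 7)/(3*d + 1)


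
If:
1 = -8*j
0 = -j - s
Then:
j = -1/8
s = 1/8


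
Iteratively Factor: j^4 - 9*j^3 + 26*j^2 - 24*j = (j - 4)*(j^3 - 5*j^2 + 6*j) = j*(j - 4)*(j^2 - 5*j + 6) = j*(j - 4)*(j - 2)*(j - 3)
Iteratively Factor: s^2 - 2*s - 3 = (s - 3)*(s + 1)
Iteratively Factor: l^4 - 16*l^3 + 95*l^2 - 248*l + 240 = (l - 3)*(l^3 - 13*l^2 + 56*l - 80) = (l - 4)*(l - 3)*(l^2 - 9*l + 20) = (l - 5)*(l - 4)*(l - 3)*(l - 4)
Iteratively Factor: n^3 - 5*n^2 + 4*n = (n - 1)*(n^2 - 4*n) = n*(n - 1)*(n - 4)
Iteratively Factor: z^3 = (z)*(z^2) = z^2*(z)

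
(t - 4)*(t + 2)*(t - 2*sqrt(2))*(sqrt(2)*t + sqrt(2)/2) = sqrt(2)*t^4 - 4*t^3 - 3*sqrt(2)*t^3/2 - 9*sqrt(2)*t^2 + 6*t^2 - 4*sqrt(2)*t + 36*t + 16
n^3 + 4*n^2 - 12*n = n*(n - 2)*(n + 6)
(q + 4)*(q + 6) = q^2 + 10*q + 24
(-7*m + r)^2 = 49*m^2 - 14*m*r + r^2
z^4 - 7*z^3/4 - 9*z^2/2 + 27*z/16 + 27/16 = (z - 3)*(z - 3/4)*(z + 1/2)*(z + 3/2)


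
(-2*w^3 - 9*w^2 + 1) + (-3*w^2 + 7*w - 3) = -2*w^3 - 12*w^2 + 7*w - 2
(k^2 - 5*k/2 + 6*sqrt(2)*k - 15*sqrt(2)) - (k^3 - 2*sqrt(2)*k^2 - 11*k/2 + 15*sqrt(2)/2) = -k^3 + k^2 + 2*sqrt(2)*k^2 + 3*k + 6*sqrt(2)*k - 45*sqrt(2)/2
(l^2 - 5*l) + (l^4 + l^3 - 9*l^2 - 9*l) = l^4 + l^3 - 8*l^2 - 14*l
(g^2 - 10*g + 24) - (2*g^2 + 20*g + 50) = -g^2 - 30*g - 26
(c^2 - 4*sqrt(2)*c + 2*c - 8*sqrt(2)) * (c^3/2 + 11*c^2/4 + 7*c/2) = c^5/2 - 2*sqrt(2)*c^4 + 15*c^4/4 - 15*sqrt(2)*c^3 + 9*c^3 - 36*sqrt(2)*c^2 + 7*c^2 - 28*sqrt(2)*c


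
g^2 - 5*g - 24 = (g - 8)*(g + 3)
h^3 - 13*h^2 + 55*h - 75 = (h - 5)^2*(h - 3)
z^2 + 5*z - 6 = (z - 1)*(z + 6)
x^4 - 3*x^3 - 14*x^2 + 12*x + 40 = (x - 5)*(x - 2)*(x + 2)^2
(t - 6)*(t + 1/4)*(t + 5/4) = t^3 - 9*t^2/2 - 139*t/16 - 15/8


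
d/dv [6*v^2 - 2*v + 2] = 12*v - 2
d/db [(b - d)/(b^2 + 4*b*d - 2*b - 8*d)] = (b^2 + 4*b*d - 2*b - 8*d - 2*(b - d)*(b + 2*d - 1))/(b^2 + 4*b*d - 2*b - 8*d)^2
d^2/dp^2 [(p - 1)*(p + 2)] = 2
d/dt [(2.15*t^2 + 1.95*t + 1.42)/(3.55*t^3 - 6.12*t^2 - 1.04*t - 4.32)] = (-7.6325*t^4 - 13.845*t^3 - 5.425*t^2 - 1.1952*t - 6.9472)/(12.6025*t^6 - 43.452*t^5 + 30.0704*t^4 - 17.9424*t^3 + 53.9584*t^2 + 8.9856*t + 18.6624)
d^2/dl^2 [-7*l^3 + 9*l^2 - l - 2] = 18 - 42*l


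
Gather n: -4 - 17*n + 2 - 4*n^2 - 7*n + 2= -4*n^2 - 24*n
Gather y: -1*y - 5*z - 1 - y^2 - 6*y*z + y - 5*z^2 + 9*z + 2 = -y^2 - 6*y*z - 5*z^2 + 4*z + 1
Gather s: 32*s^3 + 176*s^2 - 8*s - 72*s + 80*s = 32*s^3 + 176*s^2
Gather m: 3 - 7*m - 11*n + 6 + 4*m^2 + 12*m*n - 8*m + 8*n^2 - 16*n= 4*m^2 + m*(12*n - 15) + 8*n^2 - 27*n + 9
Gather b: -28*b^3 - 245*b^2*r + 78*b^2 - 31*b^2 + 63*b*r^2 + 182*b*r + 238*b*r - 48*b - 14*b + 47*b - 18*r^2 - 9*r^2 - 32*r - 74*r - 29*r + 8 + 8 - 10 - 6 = -28*b^3 + b^2*(47 - 245*r) + b*(63*r^2 + 420*r - 15) - 27*r^2 - 135*r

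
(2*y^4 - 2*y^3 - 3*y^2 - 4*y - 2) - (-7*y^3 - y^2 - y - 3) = 2*y^4 + 5*y^3 - 2*y^2 - 3*y + 1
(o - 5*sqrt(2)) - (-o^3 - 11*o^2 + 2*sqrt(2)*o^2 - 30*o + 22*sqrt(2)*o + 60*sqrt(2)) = o^3 - 2*sqrt(2)*o^2 + 11*o^2 - 22*sqrt(2)*o + 31*o - 65*sqrt(2)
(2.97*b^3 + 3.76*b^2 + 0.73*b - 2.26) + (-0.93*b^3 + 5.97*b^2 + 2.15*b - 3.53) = 2.04*b^3 + 9.73*b^2 + 2.88*b - 5.79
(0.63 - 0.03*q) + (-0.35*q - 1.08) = -0.38*q - 0.45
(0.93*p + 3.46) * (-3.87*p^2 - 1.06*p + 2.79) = -3.5991*p^3 - 14.376*p^2 - 1.0729*p + 9.6534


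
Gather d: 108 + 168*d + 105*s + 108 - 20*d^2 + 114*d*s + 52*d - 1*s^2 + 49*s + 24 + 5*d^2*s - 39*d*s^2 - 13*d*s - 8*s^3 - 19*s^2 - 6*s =d^2*(5*s - 20) + d*(-39*s^2 + 101*s + 220) - 8*s^3 - 20*s^2 + 148*s + 240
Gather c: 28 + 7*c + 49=7*c + 77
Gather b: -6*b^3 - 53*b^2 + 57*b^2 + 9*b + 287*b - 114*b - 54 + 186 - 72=-6*b^3 + 4*b^2 + 182*b + 60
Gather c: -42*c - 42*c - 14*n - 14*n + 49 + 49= -84*c - 28*n + 98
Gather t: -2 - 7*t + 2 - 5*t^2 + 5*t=-5*t^2 - 2*t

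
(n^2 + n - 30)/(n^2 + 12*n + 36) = (n - 5)/(n + 6)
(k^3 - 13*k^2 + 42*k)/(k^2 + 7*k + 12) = k*(k^2 - 13*k + 42)/(k^2 + 7*k + 12)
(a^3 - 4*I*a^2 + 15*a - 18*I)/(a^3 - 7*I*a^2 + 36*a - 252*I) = (a^2 + 2*I*a + 3)/(a^2 - I*a + 42)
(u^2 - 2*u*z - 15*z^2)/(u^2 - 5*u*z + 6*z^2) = (u^2 - 2*u*z - 15*z^2)/(u^2 - 5*u*z + 6*z^2)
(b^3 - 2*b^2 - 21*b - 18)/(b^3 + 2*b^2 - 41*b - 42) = (b + 3)/(b + 7)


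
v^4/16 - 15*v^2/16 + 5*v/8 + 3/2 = (v/4 + 1/4)*(v/4 + 1)*(v - 3)*(v - 2)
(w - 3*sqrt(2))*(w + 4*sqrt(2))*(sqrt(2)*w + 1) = sqrt(2)*w^3 + 3*w^2 - 23*sqrt(2)*w - 24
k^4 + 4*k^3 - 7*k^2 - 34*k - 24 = (k - 3)*(k + 1)*(k + 2)*(k + 4)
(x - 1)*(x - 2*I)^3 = x^4 - x^3 - 6*I*x^3 - 12*x^2 + 6*I*x^2 + 12*x + 8*I*x - 8*I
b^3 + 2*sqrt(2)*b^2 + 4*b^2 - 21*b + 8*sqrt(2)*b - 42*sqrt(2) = (b - 3)*(b + 7)*(b + 2*sqrt(2))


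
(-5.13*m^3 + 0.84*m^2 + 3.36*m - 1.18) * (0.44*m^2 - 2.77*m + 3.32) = -2.2572*m^5 + 14.5797*m^4 - 17.88*m^3 - 7.0376*m^2 + 14.4238*m - 3.9176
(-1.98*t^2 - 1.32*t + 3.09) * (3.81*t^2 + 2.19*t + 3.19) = -7.5438*t^4 - 9.3654*t^3 + 2.5659*t^2 + 2.5563*t + 9.8571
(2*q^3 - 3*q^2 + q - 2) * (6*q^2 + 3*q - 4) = 12*q^5 - 12*q^4 - 11*q^3 + 3*q^2 - 10*q + 8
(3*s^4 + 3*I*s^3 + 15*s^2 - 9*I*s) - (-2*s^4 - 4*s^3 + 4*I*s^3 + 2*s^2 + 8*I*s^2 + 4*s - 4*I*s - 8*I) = 5*s^4 + 4*s^3 - I*s^3 + 13*s^2 - 8*I*s^2 - 4*s - 5*I*s + 8*I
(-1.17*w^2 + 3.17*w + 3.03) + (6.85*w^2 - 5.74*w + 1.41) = 5.68*w^2 - 2.57*w + 4.44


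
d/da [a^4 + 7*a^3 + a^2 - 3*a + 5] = 4*a^3 + 21*a^2 + 2*a - 3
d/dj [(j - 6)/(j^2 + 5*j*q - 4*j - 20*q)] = (j^2 + 5*j*q - 4*j - 20*q - (j - 6)*(2*j + 5*q - 4))/(j^2 + 5*j*q - 4*j - 20*q)^2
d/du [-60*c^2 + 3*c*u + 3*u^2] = 3*c + 6*u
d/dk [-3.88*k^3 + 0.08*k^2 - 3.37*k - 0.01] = -11.64*k^2 + 0.16*k - 3.37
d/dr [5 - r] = -1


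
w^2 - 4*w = w*(w - 4)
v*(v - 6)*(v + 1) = v^3 - 5*v^2 - 6*v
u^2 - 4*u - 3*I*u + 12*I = (u - 4)*(u - 3*I)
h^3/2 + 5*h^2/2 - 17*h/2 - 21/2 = (h/2 + 1/2)*(h - 3)*(h + 7)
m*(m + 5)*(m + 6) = m^3 + 11*m^2 + 30*m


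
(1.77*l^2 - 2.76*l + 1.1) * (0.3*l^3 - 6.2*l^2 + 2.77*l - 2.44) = 0.531*l^5 - 11.802*l^4 + 22.3449*l^3 - 18.784*l^2 + 9.7814*l - 2.684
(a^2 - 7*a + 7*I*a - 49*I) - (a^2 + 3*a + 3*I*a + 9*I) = -10*a + 4*I*a - 58*I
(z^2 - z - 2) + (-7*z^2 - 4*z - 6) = -6*z^2 - 5*z - 8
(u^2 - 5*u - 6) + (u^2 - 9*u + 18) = 2*u^2 - 14*u + 12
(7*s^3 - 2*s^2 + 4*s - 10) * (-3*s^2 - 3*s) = -21*s^5 - 15*s^4 - 6*s^3 + 18*s^2 + 30*s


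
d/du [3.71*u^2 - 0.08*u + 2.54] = 7.42*u - 0.08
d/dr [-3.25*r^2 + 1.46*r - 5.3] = 1.46 - 6.5*r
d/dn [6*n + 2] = 6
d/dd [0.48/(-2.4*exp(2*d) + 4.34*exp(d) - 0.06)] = (2.304*exp(d) - 2.0832)*exp(d)/(2.4*exp(2*d) - 4.34*exp(d) + 0.06)^2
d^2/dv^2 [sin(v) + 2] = -sin(v)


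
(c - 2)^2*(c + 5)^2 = c^4 + 6*c^3 - 11*c^2 - 60*c + 100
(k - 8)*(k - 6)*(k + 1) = k^3 - 13*k^2 + 34*k + 48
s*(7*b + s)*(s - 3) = 7*b*s^2 - 21*b*s + s^3 - 3*s^2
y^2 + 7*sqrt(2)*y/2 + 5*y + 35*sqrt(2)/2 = (y + 5)*(y + 7*sqrt(2)/2)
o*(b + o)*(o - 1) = b*o^2 - b*o + o^3 - o^2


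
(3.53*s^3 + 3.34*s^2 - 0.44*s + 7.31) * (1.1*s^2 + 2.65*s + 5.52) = 3.883*s^5 + 13.0285*s^4 + 27.8526*s^3 + 25.3118*s^2 + 16.9427*s + 40.3512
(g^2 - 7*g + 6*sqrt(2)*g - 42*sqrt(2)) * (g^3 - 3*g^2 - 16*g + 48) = g^5 - 10*g^4 + 6*sqrt(2)*g^4 - 60*sqrt(2)*g^3 + 5*g^3 + 30*sqrt(2)*g^2 + 160*g^2 - 336*g + 960*sqrt(2)*g - 2016*sqrt(2)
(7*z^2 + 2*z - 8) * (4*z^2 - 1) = 28*z^4 + 8*z^3 - 39*z^2 - 2*z + 8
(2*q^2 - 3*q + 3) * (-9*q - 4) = -18*q^3 + 19*q^2 - 15*q - 12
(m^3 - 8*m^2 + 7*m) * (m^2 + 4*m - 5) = m^5 - 4*m^4 - 30*m^3 + 68*m^2 - 35*m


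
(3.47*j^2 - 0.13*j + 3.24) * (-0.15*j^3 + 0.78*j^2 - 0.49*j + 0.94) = -0.5205*j^5 + 2.7261*j^4 - 2.2877*j^3 + 5.8527*j^2 - 1.7098*j + 3.0456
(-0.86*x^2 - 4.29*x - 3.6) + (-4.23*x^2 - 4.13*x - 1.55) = -5.09*x^2 - 8.42*x - 5.15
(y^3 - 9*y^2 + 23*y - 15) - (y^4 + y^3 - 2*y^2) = -y^4 - 7*y^2 + 23*y - 15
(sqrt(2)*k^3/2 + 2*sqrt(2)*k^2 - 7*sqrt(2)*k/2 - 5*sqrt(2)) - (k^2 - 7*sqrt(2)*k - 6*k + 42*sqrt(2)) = sqrt(2)*k^3/2 - k^2 + 2*sqrt(2)*k^2 + 7*sqrt(2)*k/2 + 6*k - 47*sqrt(2)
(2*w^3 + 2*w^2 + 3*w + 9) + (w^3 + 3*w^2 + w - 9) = 3*w^3 + 5*w^2 + 4*w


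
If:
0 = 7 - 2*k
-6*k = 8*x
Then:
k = 7/2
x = -21/8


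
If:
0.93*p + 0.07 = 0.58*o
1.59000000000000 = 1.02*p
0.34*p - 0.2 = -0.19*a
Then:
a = -1.74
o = 2.62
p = 1.56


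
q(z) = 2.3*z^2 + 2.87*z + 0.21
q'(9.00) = 44.27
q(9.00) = 212.34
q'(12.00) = 58.07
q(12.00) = 365.85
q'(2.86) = 16.03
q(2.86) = 27.23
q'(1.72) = 10.78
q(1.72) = 11.95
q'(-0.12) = 2.32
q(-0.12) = -0.10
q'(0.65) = 5.86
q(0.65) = 3.05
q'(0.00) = 2.87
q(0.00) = 0.21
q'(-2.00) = -6.33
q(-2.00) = 3.67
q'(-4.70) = -18.75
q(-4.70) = 37.53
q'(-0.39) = 1.08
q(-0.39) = -0.56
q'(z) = 4.6*z + 2.87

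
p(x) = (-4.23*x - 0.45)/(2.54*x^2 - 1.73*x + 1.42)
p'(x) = (1.73 - 5.08*x)*(-4.23*x - 0.45)/(2.54*x^2 - 1.73*x + 1.42)^2 - 4.23/(2.54*x^2 - 1.73*x + 1.42)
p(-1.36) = 0.63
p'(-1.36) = 0.14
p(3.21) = -0.64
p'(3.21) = 0.23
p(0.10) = -0.69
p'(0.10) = -3.98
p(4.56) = -0.43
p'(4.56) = 0.11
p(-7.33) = 0.20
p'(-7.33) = 0.02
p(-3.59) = 0.37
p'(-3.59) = 0.08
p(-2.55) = 0.46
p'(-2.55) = 0.11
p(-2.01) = 0.53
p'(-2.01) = 0.14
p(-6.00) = 0.24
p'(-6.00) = 0.03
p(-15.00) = 0.11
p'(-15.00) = 0.01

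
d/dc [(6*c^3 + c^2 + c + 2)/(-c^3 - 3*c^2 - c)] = (-17*c^4 - 10*c^3 + 8*c^2 + 12*c + 2)/(c^2*(c^4 + 6*c^3 + 11*c^2 + 6*c + 1))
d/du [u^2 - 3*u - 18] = 2*u - 3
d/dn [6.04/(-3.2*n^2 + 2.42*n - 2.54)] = (38.656*n - 14.6168)/(3.2*n^2 - 2.42*n + 2.54)^2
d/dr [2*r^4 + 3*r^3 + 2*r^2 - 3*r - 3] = 8*r^3 + 9*r^2 + 4*r - 3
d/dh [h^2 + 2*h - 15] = 2*h + 2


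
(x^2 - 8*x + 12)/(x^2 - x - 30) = (x - 2)/(x + 5)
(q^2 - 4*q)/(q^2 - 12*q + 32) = q/(q - 8)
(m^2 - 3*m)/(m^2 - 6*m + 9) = m/(m - 3)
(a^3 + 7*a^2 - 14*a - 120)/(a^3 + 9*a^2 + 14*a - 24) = (a^2 + a - 20)/(a^2 + 3*a - 4)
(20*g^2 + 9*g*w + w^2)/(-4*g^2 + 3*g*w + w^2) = (5*g + w)/(-g + w)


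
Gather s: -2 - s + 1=-s - 1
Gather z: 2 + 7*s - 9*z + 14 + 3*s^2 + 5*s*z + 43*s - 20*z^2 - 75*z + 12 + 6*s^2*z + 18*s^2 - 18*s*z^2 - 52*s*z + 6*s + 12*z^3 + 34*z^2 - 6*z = 21*s^2 + 56*s + 12*z^3 + z^2*(14 - 18*s) + z*(6*s^2 - 47*s - 90) + 28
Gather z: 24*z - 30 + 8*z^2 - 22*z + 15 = 8*z^2 + 2*z - 15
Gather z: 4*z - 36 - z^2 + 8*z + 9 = -z^2 + 12*z - 27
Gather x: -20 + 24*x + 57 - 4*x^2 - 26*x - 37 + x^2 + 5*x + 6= -3*x^2 + 3*x + 6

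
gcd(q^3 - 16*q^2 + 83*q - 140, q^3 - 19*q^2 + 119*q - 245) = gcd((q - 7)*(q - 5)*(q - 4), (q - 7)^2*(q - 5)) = q^2 - 12*q + 35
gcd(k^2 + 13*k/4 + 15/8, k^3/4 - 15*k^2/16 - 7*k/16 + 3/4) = 1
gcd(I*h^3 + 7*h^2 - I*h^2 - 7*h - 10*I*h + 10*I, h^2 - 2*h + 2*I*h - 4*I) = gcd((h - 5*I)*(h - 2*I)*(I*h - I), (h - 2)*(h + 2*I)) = 1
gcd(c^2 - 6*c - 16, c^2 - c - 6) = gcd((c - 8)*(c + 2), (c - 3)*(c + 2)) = c + 2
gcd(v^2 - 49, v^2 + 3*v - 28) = v + 7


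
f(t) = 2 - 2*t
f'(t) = -2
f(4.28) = -6.56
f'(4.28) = -2.00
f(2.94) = -3.88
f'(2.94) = -2.00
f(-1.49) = 4.98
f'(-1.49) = -2.00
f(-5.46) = 12.92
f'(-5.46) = -2.00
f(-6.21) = 14.42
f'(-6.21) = -2.00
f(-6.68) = 15.36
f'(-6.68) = -2.00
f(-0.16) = 2.32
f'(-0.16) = -2.00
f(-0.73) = 3.46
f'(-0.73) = -2.00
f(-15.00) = 32.00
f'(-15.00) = -2.00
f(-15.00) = 32.00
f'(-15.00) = -2.00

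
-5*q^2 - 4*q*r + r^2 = (-5*q + r)*(q + r)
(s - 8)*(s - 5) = s^2 - 13*s + 40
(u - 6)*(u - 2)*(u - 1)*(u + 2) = u^4 - 7*u^3 + 2*u^2 + 28*u - 24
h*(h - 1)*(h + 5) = h^3 + 4*h^2 - 5*h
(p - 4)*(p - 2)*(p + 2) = p^3 - 4*p^2 - 4*p + 16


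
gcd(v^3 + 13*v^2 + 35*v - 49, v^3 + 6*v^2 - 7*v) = v^2 + 6*v - 7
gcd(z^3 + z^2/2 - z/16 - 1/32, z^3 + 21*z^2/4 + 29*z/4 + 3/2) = z + 1/4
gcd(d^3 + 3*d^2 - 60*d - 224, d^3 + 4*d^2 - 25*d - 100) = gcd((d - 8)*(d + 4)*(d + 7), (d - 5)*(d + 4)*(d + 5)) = d + 4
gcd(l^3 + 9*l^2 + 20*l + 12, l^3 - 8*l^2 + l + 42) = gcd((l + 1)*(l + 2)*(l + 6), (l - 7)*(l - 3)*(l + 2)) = l + 2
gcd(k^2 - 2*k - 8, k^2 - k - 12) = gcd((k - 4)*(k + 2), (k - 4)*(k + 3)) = k - 4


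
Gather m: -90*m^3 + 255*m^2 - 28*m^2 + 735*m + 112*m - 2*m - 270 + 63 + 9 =-90*m^3 + 227*m^2 + 845*m - 198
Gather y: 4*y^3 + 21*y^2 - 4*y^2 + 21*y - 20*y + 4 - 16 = 4*y^3 + 17*y^2 + y - 12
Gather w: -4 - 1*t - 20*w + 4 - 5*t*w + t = w*(-5*t - 20)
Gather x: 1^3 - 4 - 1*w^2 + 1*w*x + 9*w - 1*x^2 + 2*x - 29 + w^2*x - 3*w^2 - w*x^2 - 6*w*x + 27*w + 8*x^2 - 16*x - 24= -4*w^2 + 36*w + x^2*(7 - w) + x*(w^2 - 5*w - 14) - 56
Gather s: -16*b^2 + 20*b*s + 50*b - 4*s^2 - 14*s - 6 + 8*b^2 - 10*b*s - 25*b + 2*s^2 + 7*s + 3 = -8*b^2 + 25*b - 2*s^2 + s*(10*b - 7) - 3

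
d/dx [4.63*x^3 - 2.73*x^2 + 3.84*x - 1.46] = 13.89*x^2 - 5.46*x + 3.84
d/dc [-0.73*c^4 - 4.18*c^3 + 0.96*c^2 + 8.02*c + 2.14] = -2.92*c^3 - 12.54*c^2 + 1.92*c + 8.02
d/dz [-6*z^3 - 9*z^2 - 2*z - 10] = -18*z^2 - 18*z - 2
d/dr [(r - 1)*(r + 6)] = 2*r + 5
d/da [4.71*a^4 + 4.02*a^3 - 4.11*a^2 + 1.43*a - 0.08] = 18.84*a^3 + 12.06*a^2 - 8.22*a + 1.43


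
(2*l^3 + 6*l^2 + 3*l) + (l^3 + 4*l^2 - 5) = 3*l^3 + 10*l^2 + 3*l - 5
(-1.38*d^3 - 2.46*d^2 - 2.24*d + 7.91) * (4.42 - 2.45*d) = 3.381*d^4 - 0.0725999999999996*d^3 - 5.3852*d^2 - 29.2803*d + 34.9622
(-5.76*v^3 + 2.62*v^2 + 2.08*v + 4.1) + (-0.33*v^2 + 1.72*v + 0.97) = -5.76*v^3 + 2.29*v^2 + 3.8*v + 5.07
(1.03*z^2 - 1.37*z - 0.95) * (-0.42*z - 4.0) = -0.4326*z^3 - 3.5446*z^2 + 5.879*z + 3.8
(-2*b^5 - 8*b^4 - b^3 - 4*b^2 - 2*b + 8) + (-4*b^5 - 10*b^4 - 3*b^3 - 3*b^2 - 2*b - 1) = -6*b^5 - 18*b^4 - 4*b^3 - 7*b^2 - 4*b + 7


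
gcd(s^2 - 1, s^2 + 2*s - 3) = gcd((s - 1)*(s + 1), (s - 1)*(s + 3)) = s - 1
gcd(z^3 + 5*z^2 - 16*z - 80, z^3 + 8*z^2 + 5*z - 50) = z + 5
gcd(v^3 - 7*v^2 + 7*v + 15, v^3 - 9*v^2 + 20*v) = v - 5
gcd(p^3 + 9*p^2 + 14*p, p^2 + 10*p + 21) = p + 7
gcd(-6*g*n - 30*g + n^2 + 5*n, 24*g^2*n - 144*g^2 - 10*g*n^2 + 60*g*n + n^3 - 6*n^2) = 6*g - n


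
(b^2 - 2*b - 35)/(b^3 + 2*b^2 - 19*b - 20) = (b - 7)/(b^2 - 3*b - 4)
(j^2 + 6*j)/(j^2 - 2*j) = (j + 6)/(j - 2)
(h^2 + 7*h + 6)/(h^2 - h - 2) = (h + 6)/(h - 2)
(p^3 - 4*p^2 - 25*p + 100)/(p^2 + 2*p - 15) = (p^2 - 9*p + 20)/(p - 3)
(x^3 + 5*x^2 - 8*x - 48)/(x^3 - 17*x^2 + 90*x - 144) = (x^2 + 8*x + 16)/(x^2 - 14*x + 48)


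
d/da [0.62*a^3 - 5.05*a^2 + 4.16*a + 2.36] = 1.86*a^2 - 10.1*a + 4.16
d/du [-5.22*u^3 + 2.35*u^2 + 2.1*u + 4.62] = -15.66*u^2 + 4.7*u + 2.1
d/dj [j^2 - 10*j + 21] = 2*j - 10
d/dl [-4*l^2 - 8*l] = -8*l - 8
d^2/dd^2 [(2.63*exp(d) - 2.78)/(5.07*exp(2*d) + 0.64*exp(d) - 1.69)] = (67.603887*exp(4*d) - 294.372312*exp(3*d) + 108.146142*exp(2*d) - 93.573576*exp(d) + 4.504695)*exp(d)/(130.323843*exp(6*d) + 49.353408*exp(5*d) - 124.093827*exp(4*d) - 32.640128*exp(3*d) + 41.364609*exp(2*d) + 5.483712*exp(d) - 4.826809)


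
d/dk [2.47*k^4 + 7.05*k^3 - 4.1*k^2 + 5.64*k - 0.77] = 9.88*k^3 + 21.15*k^2 - 8.2*k + 5.64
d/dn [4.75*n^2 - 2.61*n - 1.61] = 9.5*n - 2.61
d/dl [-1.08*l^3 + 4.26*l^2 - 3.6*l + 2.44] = -3.24*l^2 + 8.52*l - 3.6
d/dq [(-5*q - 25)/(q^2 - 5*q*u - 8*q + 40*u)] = 5*(-q^2 + 5*q*u + 8*q - 40*u - (q + 5)*(-2*q + 5*u + 8))/(q^2 - 5*q*u - 8*q + 40*u)^2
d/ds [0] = 0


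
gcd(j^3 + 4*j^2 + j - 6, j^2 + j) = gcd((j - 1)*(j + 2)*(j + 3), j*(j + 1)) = 1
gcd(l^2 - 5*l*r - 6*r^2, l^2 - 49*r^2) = 1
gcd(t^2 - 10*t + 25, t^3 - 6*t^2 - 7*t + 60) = t - 5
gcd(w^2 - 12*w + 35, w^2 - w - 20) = w - 5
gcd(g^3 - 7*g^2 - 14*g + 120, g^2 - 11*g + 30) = g^2 - 11*g + 30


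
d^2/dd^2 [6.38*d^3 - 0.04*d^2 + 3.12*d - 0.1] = 38.28*d - 0.08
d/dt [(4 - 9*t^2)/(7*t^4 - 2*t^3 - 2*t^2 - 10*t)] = 2*(63*t^5 - 9*t^4 - 56*t^3 + 57*t^2 + 8*t + 20)/(t^2*(49*t^6 - 28*t^5 - 24*t^4 - 132*t^3 + 44*t^2 + 40*t + 100))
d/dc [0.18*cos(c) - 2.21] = -0.18*sin(c)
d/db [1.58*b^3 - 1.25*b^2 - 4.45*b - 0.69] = 4.74*b^2 - 2.5*b - 4.45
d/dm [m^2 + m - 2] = 2*m + 1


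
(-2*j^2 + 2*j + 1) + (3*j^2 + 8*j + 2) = j^2 + 10*j + 3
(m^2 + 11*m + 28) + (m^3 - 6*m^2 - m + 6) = m^3 - 5*m^2 + 10*m + 34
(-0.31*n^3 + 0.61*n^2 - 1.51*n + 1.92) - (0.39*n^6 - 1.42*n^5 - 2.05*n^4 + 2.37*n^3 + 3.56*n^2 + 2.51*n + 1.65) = -0.39*n^6 + 1.42*n^5 + 2.05*n^4 - 2.68*n^3 - 2.95*n^2 - 4.02*n + 0.27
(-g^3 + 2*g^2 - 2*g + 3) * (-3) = 3*g^3 - 6*g^2 + 6*g - 9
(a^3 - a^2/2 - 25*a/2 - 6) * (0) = 0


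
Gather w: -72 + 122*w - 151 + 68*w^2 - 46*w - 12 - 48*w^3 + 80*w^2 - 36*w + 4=-48*w^3 + 148*w^2 + 40*w - 231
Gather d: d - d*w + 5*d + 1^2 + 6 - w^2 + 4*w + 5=d*(6 - w) - w^2 + 4*w + 12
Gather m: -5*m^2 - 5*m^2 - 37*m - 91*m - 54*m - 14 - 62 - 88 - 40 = -10*m^2 - 182*m - 204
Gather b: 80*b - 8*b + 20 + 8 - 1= 72*b + 27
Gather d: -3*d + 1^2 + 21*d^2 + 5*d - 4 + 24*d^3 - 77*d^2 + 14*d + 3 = 24*d^3 - 56*d^2 + 16*d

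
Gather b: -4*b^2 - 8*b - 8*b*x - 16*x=-4*b^2 + b*(-8*x - 8) - 16*x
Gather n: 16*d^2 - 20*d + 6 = 16*d^2 - 20*d + 6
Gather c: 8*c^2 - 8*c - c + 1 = 8*c^2 - 9*c + 1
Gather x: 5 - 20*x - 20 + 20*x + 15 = 0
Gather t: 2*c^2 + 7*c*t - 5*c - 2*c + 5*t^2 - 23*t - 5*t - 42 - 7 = 2*c^2 - 7*c + 5*t^2 + t*(7*c - 28) - 49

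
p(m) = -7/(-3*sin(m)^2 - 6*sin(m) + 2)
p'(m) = -7*(6*sin(m)*cos(m) + 6*cos(m))/(-3*sin(m)^2 - 6*sin(m) + 2)^2 = -42*(sin(m) + 1)*cos(m)/(3*sin(m)^2 + 6*sin(m) - 2)^2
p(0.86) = 1.64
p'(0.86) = -2.64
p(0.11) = -5.36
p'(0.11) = -27.20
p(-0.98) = -1.42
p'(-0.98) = -0.16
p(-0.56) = -1.61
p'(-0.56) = -0.89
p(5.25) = -1.42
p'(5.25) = -0.12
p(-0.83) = -1.46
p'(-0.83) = -0.32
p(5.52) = -1.48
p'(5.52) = -0.42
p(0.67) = 2.43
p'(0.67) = -6.42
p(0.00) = -3.50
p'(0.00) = -10.50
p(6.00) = -2.03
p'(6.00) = -2.45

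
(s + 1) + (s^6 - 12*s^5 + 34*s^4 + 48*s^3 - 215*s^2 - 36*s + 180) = s^6 - 12*s^5 + 34*s^4 + 48*s^3 - 215*s^2 - 35*s + 181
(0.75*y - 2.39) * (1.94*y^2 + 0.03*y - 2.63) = 1.455*y^3 - 4.6141*y^2 - 2.0442*y + 6.2857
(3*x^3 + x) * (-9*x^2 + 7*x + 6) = -27*x^5 + 21*x^4 + 9*x^3 + 7*x^2 + 6*x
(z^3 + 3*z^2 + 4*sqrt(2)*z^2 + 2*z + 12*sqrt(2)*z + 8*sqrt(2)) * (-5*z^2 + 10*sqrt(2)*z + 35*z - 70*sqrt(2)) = -5*z^5 - 10*sqrt(2)*z^4 + 20*z^4 + 40*sqrt(2)*z^3 + 175*z^3 - 250*z^2 + 190*sqrt(2)*z^2 - 1520*z + 140*sqrt(2)*z - 1120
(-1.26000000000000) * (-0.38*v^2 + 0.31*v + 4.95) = 0.4788*v^2 - 0.3906*v - 6.237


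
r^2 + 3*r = r*(r + 3)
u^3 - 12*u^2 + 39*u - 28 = (u - 7)*(u - 4)*(u - 1)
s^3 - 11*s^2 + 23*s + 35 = (s - 7)*(s - 5)*(s + 1)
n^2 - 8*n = n*(n - 8)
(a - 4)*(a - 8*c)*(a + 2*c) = a^3 - 6*a^2*c - 4*a^2 - 16*a*c^2 + 24*a*c + 64*c^2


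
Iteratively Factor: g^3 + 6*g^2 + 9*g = (g)*(g^2 + 6*g + 9) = g*(g + 3)*(g + 3)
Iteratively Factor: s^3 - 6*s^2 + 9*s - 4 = (s - 1)*(s^2 - 5*s + 4) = (s - 1)^2*(s - 4)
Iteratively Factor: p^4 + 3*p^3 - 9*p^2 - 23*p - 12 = (p + 1)*(p^3 + 2*p^2 - 11*p - 12) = (p + 1)^2*(p^2 + p - 12) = (p + 1)^2*(p + 4)*(p - 3)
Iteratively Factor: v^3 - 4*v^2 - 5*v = (v)*(v^2 - 4*v - 5) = v*(v + 1)*(v - 5)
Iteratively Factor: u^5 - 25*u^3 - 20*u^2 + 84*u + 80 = (u - 5)*(u^4 + 5*u^3 - 20*u - 16) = (u - 5)*(u + 1)*(u^3 + 4*u^2 - 4*u - 16) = (u - 5)*(u + 1)*(u + 2)*(u^2 + 2*u - 8) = (u - 5)*(u - 2)*(u + 1)*(u + 2)*(u + 4)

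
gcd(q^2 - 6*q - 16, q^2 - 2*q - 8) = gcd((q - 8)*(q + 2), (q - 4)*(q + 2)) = q + 2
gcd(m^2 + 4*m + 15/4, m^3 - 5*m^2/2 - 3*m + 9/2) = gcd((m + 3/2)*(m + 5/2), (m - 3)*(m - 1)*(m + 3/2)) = m + 3/2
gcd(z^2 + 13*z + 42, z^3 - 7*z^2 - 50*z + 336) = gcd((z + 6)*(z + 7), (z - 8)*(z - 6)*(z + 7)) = z + 7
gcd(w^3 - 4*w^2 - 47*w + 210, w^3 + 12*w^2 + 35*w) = w + 7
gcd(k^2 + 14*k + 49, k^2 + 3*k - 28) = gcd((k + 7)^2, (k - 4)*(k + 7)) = k + 7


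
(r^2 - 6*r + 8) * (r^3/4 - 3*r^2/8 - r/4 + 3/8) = r^5/4 - 15*r^4/8 + 4*r^3 - 9*r^2/8 - 17*r/4 + 3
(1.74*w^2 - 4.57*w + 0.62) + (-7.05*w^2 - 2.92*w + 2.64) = -5.31*w^2 - 7.49*w + 3.26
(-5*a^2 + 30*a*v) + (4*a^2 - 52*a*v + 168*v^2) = -a^2 - 22*a*v + 168*v^2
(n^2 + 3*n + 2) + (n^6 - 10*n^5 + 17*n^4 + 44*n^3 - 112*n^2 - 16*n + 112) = n^6 - 10*n^5 + 17*n^4 + 44*n^3 - 111*n^2 - 13*n + 114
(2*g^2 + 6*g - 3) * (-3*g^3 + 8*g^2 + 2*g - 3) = -6*g^5 - 2*g^4 + 61*g^3 - 18*g^2 - 24*g + 9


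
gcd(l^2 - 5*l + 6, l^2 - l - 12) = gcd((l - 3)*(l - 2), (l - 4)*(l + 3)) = 1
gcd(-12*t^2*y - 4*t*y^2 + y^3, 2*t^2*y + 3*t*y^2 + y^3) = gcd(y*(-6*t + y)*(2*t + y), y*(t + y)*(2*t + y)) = 2*t*y + y^2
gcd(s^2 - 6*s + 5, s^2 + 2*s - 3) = s - 1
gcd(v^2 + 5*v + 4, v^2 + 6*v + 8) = v + 4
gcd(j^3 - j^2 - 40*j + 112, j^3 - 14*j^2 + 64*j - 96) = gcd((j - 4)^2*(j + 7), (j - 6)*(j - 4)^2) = j^2 - 8*j + 16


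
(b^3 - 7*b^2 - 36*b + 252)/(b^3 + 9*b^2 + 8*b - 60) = (b^2 - 13*b + 42)/(b^2 + 3*b - 10)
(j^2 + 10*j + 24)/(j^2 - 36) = (j + 4)/(j - 6)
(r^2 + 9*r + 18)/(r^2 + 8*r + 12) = (r + 3)/(r + 2)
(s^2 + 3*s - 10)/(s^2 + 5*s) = (s - 2)/s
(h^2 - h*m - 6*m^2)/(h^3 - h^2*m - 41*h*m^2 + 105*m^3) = (h + 2*m)/(h^2 + 2*h*m - 35*m^2)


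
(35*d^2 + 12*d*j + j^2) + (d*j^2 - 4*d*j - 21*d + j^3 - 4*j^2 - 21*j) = 35*d^2 + d*j^2 + 8*d*j - 21*d + j^3 - 3*j^2 - 21*j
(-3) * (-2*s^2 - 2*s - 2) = 6*s^2 + 6*s + 6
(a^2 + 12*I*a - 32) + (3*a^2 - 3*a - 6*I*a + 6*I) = 4*a^2 - 3*a + 6*I*a - 32 + 6*I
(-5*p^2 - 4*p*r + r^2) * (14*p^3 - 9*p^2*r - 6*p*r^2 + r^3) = -70*p^5 - 11*p^4*r + 80*p^3*r^2 + 10*p^2*r^3 - 10*p*r^4 + r^5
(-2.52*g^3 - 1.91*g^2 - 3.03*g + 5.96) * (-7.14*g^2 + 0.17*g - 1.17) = 17.9928*g^5 + 13.209*g^4 + 24.2579*g^3 - 40.8348*g^2 + 4.5583*g - 6.9732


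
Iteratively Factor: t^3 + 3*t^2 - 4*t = (t + 4)*(t^2 - t) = (t - 1)*(t + 4)*(t)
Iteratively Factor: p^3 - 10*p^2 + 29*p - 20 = (p - 4)*(p^2 - 6*p + 5) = (p - 4)*(p - 1)*(p - 5)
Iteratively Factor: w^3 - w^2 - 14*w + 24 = (w - 2)*(w^2 + w - 12) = (w - 2)*(w + 4)*(w - 3)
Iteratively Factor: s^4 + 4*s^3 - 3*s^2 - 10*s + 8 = (s - 1)*(s^3 + 5*s^2 + 2*s - 8) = (s - 1)*(s + 2)*(s^2 + 3*s - 4) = (s - 1)*(s + 2)*(s + 4)*(s - 1)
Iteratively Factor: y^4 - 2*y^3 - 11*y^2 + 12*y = (y + 3)*(y^3 - 5*y^2 + 4*y) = y*(y + 3)*(y^2 - 5*y + 4) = y*(y - 4)*(y + 3)*(y - 1)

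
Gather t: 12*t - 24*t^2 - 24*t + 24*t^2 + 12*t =0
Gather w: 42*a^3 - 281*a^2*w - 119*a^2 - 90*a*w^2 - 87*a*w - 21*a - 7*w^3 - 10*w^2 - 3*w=42*a^3 - 119*a^2 - 21*a - 7*w^3 + w^2*(-90*a - 10) + w*(-281*a^2 - 87*a - 3)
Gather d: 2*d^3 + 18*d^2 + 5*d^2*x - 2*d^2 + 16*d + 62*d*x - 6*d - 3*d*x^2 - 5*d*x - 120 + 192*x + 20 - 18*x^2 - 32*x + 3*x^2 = 2*d^3 + d^2*(5*x + 16) + d*(-3*x^2 + 57*x + 10) - 15*x^2 + 160*x - 100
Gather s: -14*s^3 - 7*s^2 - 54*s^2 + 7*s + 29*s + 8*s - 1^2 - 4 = -14*s^3 - 61*s^2 + 44*s - 5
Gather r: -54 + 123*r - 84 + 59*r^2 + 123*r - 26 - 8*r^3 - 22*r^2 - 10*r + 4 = -8*r^3 + 37*r^2 + 236*r - 160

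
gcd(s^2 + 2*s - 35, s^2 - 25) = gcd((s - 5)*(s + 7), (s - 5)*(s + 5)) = s - 5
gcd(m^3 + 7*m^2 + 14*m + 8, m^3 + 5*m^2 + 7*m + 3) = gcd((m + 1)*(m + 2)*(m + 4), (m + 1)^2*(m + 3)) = m + 1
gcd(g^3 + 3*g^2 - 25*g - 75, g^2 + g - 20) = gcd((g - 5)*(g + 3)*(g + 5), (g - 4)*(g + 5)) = g + 5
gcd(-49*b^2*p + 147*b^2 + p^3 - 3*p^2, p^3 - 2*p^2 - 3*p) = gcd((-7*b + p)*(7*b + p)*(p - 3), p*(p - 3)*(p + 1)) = p - 3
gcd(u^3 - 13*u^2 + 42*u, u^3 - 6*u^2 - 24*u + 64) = 1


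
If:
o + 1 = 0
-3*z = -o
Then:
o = -1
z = -1/3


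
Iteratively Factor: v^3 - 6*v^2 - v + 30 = (v - 5)*(v^2 - v - 6) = (v - 5)*(v - 3)*(v + 2)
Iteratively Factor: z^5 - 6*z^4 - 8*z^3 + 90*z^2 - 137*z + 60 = (z - 1)*(z^4 - 5*z^3 - 13*z^2 + 77*z - 60) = (z - 1)*(z + 4)*(z^3 - 9*z^2 + 23*z - 15) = (z - 3)*(z - 1)*(z + 4)*(z^2 - 6*z + 5) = (z - 5)*(z - 3)*(z - 1)*(z + 4)*(z - 1)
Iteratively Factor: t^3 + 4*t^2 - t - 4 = (t - 1)*(t^2 + 5*t + 4) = (t - 1)*(t + 1)*(t + 4)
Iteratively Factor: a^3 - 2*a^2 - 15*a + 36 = (a - 3)*(a^2 + a - 12) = (a - 3)^2*(a + 4)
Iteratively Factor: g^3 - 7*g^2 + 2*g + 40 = (g + 2)*(g^2 - 9*g + 20) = (g - 4)*(g + 2)*(g - 5)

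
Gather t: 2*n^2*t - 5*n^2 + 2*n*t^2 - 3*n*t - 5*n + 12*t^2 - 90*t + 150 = -5*n^2 - 5*n + t^2*(2*n + 12) + t*(2*n^2 - 3*n - 90) + 150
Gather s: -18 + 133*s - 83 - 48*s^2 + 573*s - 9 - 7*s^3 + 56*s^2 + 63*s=-7*s^3 + 8*s^2 + 769*s - 110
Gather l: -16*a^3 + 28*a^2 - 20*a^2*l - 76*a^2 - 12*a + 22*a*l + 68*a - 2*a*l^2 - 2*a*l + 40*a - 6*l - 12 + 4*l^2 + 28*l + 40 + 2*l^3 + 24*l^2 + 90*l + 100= -16*a^3 - 48*a^2 + 96*a + 2*l^3 + l^2*(28 - 2*a) + l*(-20*a^2 + 20*a + 112) + 128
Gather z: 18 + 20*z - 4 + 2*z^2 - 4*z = 2*z^2 + 16*z + 14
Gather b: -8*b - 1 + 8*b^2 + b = 8*b^2 - 7*b - 1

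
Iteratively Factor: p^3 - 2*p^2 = (p)*(p^2 - 2*p) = p*(p - 2)*(p)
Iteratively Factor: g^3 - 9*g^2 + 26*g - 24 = (g - 3)*(g^2 - 6*g + 8) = (g - 4)*(g - 3)*(g - 2)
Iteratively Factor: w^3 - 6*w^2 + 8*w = (w)*(w^2 - 6*w + 8) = w*(w - 2)*(w - 4)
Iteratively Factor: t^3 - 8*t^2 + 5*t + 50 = (t + 2)*(t^2 - 10*t + 25) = (t - 5)*(t + 2)*(t - 5)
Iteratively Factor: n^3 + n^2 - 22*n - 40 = (n + 4)*(n^2 - 3*n - 10) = (n - 5)*(n + 4)*(n + 2)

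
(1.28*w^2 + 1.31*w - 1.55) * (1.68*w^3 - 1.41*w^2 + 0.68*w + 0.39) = 2.1504*w^5 + 0.396*w^4 - 3.5807*w^3 + 3.5755*w^2 - 0.5431*w - 0.6045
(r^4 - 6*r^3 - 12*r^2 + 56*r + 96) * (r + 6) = r^5 - 48*r^3 - 16*r^2 + 432*r + 576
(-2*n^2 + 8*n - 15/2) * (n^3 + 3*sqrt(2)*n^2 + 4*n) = -2*n^5 - 6*sqrt(2)*n^4 + 8*n^4 - 31*n^3/2 + 24*sqrt(2)*n^3 - 45*sqrt(2)*n^2/2 + 32*n^2 - 30*n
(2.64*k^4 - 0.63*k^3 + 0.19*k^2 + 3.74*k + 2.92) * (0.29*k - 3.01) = 0.7656*k^5 - 8.1291*k^4 + 1.9514*k^3 + 0.5127*k^2 - 10.4106*k - 8.7892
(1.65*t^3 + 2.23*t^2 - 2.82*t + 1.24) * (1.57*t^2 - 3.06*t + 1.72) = 2.5905*t^5 - 1.5479*t^4 - 8.4132*t^3 + 14.4116*t^2 - 8.6448*t + 2.1328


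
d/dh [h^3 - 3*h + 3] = 3*h^2 - 3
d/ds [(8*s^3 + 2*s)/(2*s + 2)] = (8*s^3 + 12*s^2 + 1)/(s^2 + 2*s + 1)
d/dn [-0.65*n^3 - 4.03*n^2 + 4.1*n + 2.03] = -1.95*n^2 - 8.06*n + 4.1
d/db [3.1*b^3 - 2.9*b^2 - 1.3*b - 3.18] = 9.3*b^2 - 5.8*b - 1.3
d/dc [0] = 0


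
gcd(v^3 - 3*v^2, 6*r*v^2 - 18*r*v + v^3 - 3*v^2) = v^2 - 3*v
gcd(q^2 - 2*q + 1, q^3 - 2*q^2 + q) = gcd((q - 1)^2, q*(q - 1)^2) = q^2 - 2*q + 1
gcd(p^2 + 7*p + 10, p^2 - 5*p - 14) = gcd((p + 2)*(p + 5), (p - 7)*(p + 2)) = p + 2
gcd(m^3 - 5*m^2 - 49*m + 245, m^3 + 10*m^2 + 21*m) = m + 7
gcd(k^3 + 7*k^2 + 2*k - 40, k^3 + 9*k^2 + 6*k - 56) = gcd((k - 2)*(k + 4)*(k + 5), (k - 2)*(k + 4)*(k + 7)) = k^2 + 2*k - 8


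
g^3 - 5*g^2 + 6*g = g*(g - 3)*(g - 2)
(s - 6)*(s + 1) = s^2 - 5*s - 6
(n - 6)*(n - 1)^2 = n^3 - 8*n^2 + 13*n - 6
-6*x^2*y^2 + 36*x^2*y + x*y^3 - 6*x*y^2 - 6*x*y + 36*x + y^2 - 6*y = (-6*x + y)*(y - 6)*(x*y + 1)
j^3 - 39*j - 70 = (j - 7)*(j + 2)*(j + 5)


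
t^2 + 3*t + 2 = (t + 1)*(t + 2)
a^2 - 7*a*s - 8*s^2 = (a - 8*s)*(a + s)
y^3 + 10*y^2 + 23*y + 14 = (y + 1)*(y + 2)*(y + 7)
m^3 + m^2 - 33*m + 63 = (m - 3)^2*(m + 7)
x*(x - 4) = x^2 - 4*x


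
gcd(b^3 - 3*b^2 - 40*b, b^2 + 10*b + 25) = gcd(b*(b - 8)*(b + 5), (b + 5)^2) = b + 5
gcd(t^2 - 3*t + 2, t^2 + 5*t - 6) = t - 1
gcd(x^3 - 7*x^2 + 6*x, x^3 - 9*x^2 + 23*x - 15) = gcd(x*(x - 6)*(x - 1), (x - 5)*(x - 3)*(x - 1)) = x - 1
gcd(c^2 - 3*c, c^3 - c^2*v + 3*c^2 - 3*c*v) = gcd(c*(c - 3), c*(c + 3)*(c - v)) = c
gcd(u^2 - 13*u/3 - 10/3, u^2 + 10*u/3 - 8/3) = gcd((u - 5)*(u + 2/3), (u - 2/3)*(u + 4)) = 1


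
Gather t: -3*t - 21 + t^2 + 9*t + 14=t^2 + 6*t - 7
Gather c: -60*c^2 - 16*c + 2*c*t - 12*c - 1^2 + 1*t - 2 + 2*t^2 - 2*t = -60*c^2 + c*(2*t - 28) + 2*t^2 - t - 3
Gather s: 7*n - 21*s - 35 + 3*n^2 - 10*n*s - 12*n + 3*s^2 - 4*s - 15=3*n^2 - 5*n + 3*s^2 + s*(-10*n - 25) - 50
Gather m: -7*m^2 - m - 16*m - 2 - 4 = -7*m^2 - 17*m - 6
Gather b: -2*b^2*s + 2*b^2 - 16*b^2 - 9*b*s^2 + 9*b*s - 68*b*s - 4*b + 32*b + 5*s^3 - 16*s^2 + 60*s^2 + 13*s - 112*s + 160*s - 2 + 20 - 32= b^2*(-2*s - 14) + b*(-9*s^2 - 59*s + 28) + 5*s^3 + 44*s^2 + 61*s - 14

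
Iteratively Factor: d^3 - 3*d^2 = (d - 3)*(d^2) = d*(d - 3)*(d)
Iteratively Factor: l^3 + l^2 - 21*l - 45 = (l + 3)*(l^2 - 2*l - 15) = (l + 3)^2*(l - 5)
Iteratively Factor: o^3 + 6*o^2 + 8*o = (o + 4)*(o^2 + 2*o) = (o + 2)*(o + 4)*(o)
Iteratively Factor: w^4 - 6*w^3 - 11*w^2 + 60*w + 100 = (w + 2)*(w^3 - 8*w^2 + 5*w + 50) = (w - 5)*(w + 2)*(w^2 - 3*w - 10) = (w - 5)*(w + 2)^2*(w - 5)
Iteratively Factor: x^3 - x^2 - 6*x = (x + 2)*(x^2 - 3*x) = (x - 3)*(x + 2)*(x)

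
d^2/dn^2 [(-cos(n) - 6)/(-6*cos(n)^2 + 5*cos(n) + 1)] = (-81*(1 - cos(2*n))^2*cos(n) - 447*(1 - cos(2*n))^2/2 - 565*cos(n) - 781*cos(2*n)/2 + 72*cos(3*n) + 18*cos(5*n) + 1731/2)/((cos(n) - 1)^3*(6*cos(n) + 1)^3)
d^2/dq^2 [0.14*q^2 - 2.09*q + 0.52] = 0.280000000000000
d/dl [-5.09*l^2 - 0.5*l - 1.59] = -10.18*l - 0.5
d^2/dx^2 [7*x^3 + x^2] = 42*x + 2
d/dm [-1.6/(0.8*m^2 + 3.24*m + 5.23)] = (2.56*m + 5.184)/(0.8*m^2 + 3.24*m + 5.23)^2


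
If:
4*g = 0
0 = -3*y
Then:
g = 0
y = 0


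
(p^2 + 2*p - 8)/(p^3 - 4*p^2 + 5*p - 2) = (p + 4)/(p^2 - 2*p + 1)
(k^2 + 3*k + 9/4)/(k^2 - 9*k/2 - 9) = (k + 3/2)/(k - 6)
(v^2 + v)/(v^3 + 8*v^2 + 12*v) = (v + 1)/(v^2 + 8*v + 12)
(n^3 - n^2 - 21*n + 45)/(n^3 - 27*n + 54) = (n + 5)/(n + 6)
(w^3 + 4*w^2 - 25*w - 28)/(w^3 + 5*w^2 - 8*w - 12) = (w^2 + 3*w - 28)/(w^2 + 4*w - 12)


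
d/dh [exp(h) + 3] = exp(h)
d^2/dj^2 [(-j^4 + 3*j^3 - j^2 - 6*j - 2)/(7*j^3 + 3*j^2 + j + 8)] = 4*(-57*j^6 - 393*j^5 - 1014*j^4 - 43*j^3 + 840*j^2 + 663*j + 15)/(343*j^9 + 441*j^8 + 336*j^7 + 1329*j^6 + 1056*j^5 + 561*j^4 + 1489*j^3 + 600*j^2 + 192*j + 512)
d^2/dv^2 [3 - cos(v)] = cos(v)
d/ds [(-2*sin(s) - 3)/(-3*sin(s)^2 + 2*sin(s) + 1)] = 2*(-3*sin(s)^2 - 9*sin(s) + 2)*cos(s)/((sin(s) - 1)^2*(3*sin(s) + 1)^2)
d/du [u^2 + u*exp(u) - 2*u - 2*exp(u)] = u*exp(u) + 2*u - exp(u) - 2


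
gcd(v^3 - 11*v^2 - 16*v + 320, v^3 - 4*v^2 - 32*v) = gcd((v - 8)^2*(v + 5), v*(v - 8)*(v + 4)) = v - 8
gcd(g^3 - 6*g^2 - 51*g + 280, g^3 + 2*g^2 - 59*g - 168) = g^2 - g - 56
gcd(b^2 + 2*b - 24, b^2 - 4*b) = b - 4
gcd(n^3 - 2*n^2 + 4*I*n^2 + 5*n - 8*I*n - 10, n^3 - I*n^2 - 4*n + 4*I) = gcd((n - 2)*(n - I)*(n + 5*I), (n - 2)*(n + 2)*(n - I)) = n^2 + n*(-2 - I) + 2*I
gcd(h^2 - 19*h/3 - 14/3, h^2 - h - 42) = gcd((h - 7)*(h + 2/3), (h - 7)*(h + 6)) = h - 7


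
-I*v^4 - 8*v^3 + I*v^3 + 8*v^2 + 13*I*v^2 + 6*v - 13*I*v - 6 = (v - 6*I)*(v - I)^2*(-I*v + I)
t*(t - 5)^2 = t^3 - 10*t^2 + 25*t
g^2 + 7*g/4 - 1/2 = (g - 1/4)*(g + 2)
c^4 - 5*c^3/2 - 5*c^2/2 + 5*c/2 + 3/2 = (c - 3)*(c - 1)*(c + 1/2)*(c + 1)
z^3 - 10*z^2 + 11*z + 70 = (z - 7)*(z - 5)*(z + 2)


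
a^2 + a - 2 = (a - 1)*(a + 2)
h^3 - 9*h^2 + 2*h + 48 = (h - 8)*(h - 3)*(h + 2)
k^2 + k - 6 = (k - 2)*(k + 3)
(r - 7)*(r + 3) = r^2 - 4*r - 21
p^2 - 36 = (p - 6)*(p + 6)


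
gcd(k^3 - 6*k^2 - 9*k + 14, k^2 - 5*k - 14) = k^2 - 5*k - 14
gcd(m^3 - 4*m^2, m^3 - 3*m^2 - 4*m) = m^2 - 4*m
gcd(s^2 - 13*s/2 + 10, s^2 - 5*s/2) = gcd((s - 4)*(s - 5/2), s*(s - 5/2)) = s - 5/2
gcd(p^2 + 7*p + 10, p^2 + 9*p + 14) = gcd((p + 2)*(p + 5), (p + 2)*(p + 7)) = p + 2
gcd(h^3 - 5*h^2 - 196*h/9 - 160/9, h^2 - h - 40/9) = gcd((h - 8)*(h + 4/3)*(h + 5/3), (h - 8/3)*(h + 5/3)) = h + 5/3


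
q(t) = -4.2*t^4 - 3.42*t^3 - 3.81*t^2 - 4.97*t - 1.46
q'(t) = -16.8*t^3 - 10.26*t^2 - 7.62*t - 4.97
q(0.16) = -2.37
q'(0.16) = -6.52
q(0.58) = -6.77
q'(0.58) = -16.12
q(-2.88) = -226.00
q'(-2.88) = 333.19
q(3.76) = -1095.27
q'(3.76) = -1071.72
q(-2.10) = -57.83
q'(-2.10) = 121.37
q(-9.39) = -30111.33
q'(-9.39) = 13071.26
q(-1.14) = -2.77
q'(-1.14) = 15.27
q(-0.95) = -0.67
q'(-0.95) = 7.41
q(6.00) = -6350.36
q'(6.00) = -4048.85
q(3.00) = -483.20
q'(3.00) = -573.77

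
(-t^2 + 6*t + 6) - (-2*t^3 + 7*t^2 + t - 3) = 2*t^3 - 8*t^2 + 5*t + 9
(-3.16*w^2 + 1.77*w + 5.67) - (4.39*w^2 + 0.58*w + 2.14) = -7.55*w^2 + 1.19*w + 3.53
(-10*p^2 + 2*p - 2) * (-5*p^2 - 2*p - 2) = 50*p^4 + 10*p^3 + 26*p^2 + 4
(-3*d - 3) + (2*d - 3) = -d - 6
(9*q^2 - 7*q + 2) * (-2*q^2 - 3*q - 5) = -18*q^4 - 13*q^3 - 28*q^2 + 29*q - 10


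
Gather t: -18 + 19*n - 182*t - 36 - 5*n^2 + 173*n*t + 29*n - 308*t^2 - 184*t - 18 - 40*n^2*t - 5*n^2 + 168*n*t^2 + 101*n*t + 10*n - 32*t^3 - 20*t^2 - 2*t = -10*n^2 + 58*n - 32*t^3 + t^2*(168*n - 328) + t*(-40*n^2 + 274*n - 368) - 72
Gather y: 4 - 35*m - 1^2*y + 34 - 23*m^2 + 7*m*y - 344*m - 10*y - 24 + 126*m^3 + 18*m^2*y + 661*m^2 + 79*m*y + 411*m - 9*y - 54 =126*m^3 + 638*m^2 + 32*m + y*(18*m^2 + 86*m - 20) - 40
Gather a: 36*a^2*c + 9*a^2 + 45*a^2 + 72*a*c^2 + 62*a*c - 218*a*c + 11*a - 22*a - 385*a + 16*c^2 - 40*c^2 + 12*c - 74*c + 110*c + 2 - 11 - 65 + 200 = a^2*(36*c + 54) + a*(72*c^2 - 156*c - 396) - 24*c^2 + 48*c + 126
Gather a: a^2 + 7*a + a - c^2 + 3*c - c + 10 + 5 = a^2 + 8*a - c^2 + 2*c + 15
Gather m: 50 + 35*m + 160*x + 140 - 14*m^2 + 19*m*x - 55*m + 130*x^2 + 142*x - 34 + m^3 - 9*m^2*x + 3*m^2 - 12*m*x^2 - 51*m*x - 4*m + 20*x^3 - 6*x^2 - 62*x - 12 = m^3 + m^2*(-9*x - 11) + m*(-12*x^2 - 32*x - 24) + 20*x^3 + 124*x^2 + 240*x + 144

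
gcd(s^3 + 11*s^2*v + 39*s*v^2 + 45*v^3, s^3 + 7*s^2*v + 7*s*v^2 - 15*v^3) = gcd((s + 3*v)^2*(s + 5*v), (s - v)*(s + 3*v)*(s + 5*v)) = s^2 + 8*s*v + 15*v^2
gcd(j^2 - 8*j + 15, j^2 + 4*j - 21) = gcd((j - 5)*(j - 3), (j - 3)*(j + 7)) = j - 3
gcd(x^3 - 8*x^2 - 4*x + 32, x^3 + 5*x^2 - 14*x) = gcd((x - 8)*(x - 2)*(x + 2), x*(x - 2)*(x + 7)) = x - 2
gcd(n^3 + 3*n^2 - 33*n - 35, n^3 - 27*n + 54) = 1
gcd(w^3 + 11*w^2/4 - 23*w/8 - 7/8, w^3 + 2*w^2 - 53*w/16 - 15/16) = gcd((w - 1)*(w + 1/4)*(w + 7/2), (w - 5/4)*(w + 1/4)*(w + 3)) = w + 1/4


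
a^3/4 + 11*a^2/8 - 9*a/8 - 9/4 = (a/4 + 1/4)*(a - 3/2)*(a + 6)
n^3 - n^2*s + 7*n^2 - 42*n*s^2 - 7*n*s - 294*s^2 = (n + 7)*(n - 7*s)*(n + 6*s)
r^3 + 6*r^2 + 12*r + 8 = (r + 2)^3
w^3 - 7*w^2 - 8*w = w*(w - 8)*(w + 1)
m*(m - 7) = m^2 - 7*m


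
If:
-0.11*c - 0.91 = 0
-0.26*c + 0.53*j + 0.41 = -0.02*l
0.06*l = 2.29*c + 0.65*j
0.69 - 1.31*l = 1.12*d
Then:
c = -8.27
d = 306.22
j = 5.03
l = -261.28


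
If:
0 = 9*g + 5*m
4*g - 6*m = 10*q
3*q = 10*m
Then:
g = 0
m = 0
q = 0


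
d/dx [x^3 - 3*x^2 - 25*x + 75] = 3*x^2 - 6*x - 25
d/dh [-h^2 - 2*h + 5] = -2*h - 2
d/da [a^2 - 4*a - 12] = 2*a - 4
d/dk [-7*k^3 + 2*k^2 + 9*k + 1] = -21*k^2 + 4*k + 9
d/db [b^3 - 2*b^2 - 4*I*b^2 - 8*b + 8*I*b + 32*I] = 3*b^2 - 4*b - 8*I*b - 8 + 8*I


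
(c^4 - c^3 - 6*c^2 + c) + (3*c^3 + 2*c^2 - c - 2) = c^4 + 2*c^3 - 4*c^2 - 2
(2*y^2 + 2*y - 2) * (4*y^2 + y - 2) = 8*y^4 + 10*y^3 - 10*y^2 - 6*y + 4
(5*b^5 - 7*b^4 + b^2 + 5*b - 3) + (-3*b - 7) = 5*b^5 - 7*b^4 + b^2 + 2*b - 10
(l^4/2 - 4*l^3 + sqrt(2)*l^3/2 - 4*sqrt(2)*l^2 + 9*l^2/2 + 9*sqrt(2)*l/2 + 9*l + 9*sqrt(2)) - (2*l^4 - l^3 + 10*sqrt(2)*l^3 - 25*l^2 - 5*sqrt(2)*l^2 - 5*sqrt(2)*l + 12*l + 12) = -3*l^4/2 - 19*sqrt(2)*l^3/2 - 3*l^3 + sqrt(2)*l^2 + 59*l^2/2 - 3*l + 19*sqrt(2)*l/2 - 12 + 9*sqrt(2)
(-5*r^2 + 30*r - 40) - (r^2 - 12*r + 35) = -6*r^2 + 42*r - 75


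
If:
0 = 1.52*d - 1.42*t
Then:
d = 0.934210526315789*t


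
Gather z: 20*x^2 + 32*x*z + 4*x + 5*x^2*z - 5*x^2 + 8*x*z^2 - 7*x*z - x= 15*x^2 + 8*x*z^2 + 3*x + z*(5*x^2 + 25*x)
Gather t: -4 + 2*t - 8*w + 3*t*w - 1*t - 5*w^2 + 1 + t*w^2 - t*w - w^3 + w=t*(w^2 + 2*w + 1) - w^3 - 5*w^2 - 7*w - 3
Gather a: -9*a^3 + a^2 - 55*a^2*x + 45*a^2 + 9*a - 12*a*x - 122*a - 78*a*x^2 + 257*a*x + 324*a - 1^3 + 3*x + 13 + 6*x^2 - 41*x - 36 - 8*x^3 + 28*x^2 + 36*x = -9*a^3 + a^2*(46 - 55*x) + a*(-78*x^2 + 245*x + 211) - 8*x^3 + 34*x^2 - 2*x - 24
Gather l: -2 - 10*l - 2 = -10*l - 4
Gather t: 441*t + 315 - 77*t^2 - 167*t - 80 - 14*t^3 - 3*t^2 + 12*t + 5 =-14*t^3 - 80*t^2 + 286*t + 240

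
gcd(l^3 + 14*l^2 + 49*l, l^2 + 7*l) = l^2 + 7*l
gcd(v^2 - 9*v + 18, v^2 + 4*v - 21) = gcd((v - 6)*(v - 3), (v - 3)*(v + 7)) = v - 3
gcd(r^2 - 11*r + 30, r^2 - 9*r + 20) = r - 5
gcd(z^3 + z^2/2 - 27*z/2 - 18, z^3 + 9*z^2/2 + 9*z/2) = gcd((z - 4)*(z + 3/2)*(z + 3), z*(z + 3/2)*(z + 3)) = z^2 + 9*z/2 + 9/2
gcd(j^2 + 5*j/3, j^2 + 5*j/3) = j^2 + 5*j/3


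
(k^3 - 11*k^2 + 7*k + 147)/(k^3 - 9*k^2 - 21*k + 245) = (k + 3)/(k + 5)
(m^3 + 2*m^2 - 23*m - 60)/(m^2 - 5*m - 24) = (m^2 - m - 20)/(m - 8)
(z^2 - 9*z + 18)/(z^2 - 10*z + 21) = (z - 6)/(z - 7)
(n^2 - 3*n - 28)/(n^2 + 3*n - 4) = (n - 7)/(n - 1)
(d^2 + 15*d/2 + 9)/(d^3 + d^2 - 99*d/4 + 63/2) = 2*(2*d + 3)/(4*d^2 - 20*d + 21)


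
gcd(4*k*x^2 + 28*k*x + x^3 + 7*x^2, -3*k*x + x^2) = x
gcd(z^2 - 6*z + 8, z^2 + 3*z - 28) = z - 4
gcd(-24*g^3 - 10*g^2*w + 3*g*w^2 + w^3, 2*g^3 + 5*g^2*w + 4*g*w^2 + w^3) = 2*g + w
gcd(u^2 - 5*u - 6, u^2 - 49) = 1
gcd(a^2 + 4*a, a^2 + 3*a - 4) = a + 4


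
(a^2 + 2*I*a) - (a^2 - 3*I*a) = 5*I*a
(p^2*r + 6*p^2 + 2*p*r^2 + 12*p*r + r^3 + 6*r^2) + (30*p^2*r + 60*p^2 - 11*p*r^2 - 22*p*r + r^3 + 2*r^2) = 31*p^2*r + 66*p^2 - 9*p*r^2 - 10*p*r + 2*r^3 + 8*r^2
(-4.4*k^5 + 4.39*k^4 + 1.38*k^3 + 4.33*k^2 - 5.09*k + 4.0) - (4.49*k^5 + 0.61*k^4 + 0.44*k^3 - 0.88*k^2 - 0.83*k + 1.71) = -8.89*k^5 + 3.78*k^4 + 0.94*k^3 + 5.21*k^2 - 4.26*k + 2.29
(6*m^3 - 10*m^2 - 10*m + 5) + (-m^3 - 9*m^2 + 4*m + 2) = 5*m^3 - 19*m^2 - 6*m + 7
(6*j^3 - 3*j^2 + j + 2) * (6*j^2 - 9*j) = 36*j^5 - 72*j^4 + 33*j^3 + 3*j^2 - 18*j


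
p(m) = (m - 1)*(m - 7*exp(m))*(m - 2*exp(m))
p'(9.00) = 15620582309.46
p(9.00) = 7348666393.00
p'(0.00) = -5.00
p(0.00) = -14.00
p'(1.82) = 1184.63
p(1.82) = 357.11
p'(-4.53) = 69.15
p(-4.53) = -115.92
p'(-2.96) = 29.71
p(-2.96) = -40.31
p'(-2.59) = 22.71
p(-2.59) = -30.64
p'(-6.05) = 121.28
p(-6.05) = -258.95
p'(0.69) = 18.21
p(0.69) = -13.56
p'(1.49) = 441.20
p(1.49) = 106.99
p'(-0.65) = -0.44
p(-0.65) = -12.03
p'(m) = (1 - 7*exp(m))*(m - 1)*(m - 2*exp(m)) + (1 - 2*exp(m))*(m - 1)*(m - 7*exp(m)) + (m - 7*exp(m))*(m - 2*exp(m))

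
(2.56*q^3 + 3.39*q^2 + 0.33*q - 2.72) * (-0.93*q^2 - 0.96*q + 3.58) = -2.3808*q^5 - 5.6103*q^4 + 5.6035*q^3 + 14.349*q^2 + 3.7926*q - 9.7376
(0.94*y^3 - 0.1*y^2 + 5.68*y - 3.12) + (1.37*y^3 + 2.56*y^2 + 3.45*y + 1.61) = 2.31*y^3 + 2.46*y^2 + 9.13*y - 1.51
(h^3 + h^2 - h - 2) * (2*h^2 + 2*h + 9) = 2*h^5 + 4*h^4 + 9*h^3 + 3*h^2 - 13*h - 18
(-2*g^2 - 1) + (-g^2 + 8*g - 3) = -3*g^2 + 8*g - 4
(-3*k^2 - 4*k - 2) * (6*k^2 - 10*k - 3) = -18*k^4 + 6*k^3 + 37*k^2 + 32*k + 6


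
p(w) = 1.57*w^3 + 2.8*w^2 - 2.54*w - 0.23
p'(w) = 4.71*w^2 + 5.6*w - 2.54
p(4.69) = 211.41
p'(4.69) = 127.33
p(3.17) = 69.87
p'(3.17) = 62.54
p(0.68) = -0.17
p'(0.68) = 3.45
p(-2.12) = 2.78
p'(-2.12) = 6.76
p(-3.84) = -38.09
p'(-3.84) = 45.41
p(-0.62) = 2.05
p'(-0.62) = -4.20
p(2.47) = 34.24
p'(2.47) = 40.03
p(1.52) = 7.89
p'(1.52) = 16.85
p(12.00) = 3085.45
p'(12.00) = 742.90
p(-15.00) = -4630.88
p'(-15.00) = 973.21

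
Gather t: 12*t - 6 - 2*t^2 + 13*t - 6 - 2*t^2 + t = -4*t^2 + 26*t - 12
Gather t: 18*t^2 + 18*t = 18*t^2 + 18*t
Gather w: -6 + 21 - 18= -3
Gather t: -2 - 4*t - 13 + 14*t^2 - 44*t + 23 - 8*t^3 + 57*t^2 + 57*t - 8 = -8*t^3 + 71*t^2 + 9*t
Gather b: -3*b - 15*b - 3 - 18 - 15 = -18*b - 36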